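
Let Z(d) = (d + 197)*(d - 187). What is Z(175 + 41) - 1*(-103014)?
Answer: 114991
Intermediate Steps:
Z(d) = (-187 + d)*(197 + d) (Z(d) = (197 + d)*(-187 + d) = (-187 + d)*(197 + d))
Z(175 + 41) - 1*(-103014) = (-36839 + (175 + 41)² + 10*(175 + 41)) - 1*(-103014) = (-36839 + 216² + 10*216) + 103014 = (-36839 + 46656 + 2160) + 103014 = 11977 + 103014 = 114991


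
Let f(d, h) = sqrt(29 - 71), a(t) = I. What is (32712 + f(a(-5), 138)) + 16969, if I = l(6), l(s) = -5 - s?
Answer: 49681 + I*sqrt(42) ≈ 49681.0 + 6.4807*I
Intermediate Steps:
I = -11 (I = -5 - 1*6 = -5 - 6 = -11)
a(t) = -11
f(d, h) = I*sqrt(42) (f(d, h) = sqrt(-42) = I*sqrt(42))
(32712 + f(a(-5), 138)) + 16969 = (32712 + I*sqrt(42)) + 16969 = 49681 + I*sqrt(42)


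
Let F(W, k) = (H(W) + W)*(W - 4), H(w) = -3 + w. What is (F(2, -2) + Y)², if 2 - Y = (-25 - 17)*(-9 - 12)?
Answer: 777924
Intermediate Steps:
Y = -880 (Y = 2 - (-25 - 17)*(-9 - 12) = 2 - (-42)*(-21) = 2 - 1*882 = 2 - 882 = -880)
F(W, k) = (-4 + W)*(-3 + 2*W) (F(W, k) = ((-3 + W) + W)*(W - 4) = (-3 + 2*W)*(-4 + W) = (-4 + W)*(-3 + 2*W))
(F(2, -2) + Y)² = ((12 - 11*2 + 2*2²) - 880)² = ((12 - 22 + 2*4) - 880)² = ((12 - 22 + 8) - 880)² = (-2 - 880)² = (-882)² = 777924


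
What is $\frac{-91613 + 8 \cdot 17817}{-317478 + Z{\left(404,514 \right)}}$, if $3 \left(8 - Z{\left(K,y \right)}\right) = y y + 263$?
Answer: $- \frac{50923}{405623} \approx -0.12554$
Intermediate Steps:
$Z{\left(K,y \right)} = - \frac{239}{3} - \frac{y^{2}}{3}$ ($Z{\left(K,y \right)} = 8 - \frac{y y + 263}{3} = 8 - \frac{y^{2} + 263}{3} = 8 - \frac{263 + y^{2}}{3} = 8 - \left(\frac{263}{3} + \frac{y^{2}}{3}\right) = - \frac{239}{3} - \frac{y^{2}}{3}$)
$\frac{-91613 + 8 \cdot 17817}{-317478 + Z{\left(404,514 \right)}} = \frac{-91613 + 8 \cdot 17817}{-317478 - \left(\frac{239}{3} + \frac{514^{2}}{3}\right)} = \frac{-91613 + 142536}{-317478 - 88145} = \frac{50923}{-317478 - 88145} = \frac{50923}{-405623} = 50923 \left(- \frac{1}{405623}\right) = - \frac{50923}{405623}$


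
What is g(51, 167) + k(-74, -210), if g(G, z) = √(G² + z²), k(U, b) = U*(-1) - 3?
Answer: 71 + √30490 ≈ 245.61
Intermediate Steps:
k(U, b) = -3 - U (k(U, b) = -U - 3 = -3 - U)
g(51, 167) + k(-74, -210) = √(51² + 167²) + (-3 - 1*(-74)) = √(2601 + 27889) + (-3 + 74) = √30490 + 71 = 71 + √30490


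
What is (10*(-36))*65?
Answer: -23400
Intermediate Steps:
(10*(-36))*65 = -360*65 = -23400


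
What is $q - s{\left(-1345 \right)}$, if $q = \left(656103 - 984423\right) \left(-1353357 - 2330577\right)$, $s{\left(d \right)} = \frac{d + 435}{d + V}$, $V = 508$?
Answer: $\frac{1012359209505650}{837} \approx 1.2095 \cdot 10^{12}$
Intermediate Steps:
$s{\left(d \right)} = \frac{435 + d}{508 + d}$ ($s{\left(d \right)} = \frac{d + 435}{d + 508} = \frac{435 + d}{508 + d}$)
$q = 1209509210880$ ($q = \left(-328320\right) \left(-3683934\right) = 1209509210880$)
$q - s{\left(-1345 \right)} = 1209509210880 - \frac{435 - 1345}{508 - 1345} = 1209509210880 - \frac{1}{-837} \left(-910\right) = 1209509210880 - \left(- \frac{1}{837}\right) \left(-910\right) = 1209509210880 - \frac{910}{837} = \frac{1012359209505650}{837}$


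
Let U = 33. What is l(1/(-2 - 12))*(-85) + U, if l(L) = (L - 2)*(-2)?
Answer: -2234/7 ≈ -319.14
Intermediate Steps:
l(L) = 4 - 2*L (l(L) = (-2 + L)*(-2) = 4 - 2*L)
l(1/(-2 - 12))*(-85) + U = (4 - 2/(-2 - 12))*(-85) + 33 = (4 - 2/(-14))*(-85) + 33 = (4 - 2*(-1/14))*(-85) + 33 = (4 + ⅐)*(-85) + 33 = (29/7)*(-85) + 33 = -2465/7 + 33 = -2234/7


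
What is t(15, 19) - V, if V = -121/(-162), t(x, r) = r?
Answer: 2957/162 ≈ 18.253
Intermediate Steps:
V = 121/162 (V = -121*(-1/162) = 121/162 ≈ 0.74691)
t(15, 19) - V = 19 - 1*121/162 = 19 - 121/162 = 2957/162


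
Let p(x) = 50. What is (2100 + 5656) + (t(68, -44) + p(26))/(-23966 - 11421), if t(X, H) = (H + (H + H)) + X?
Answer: 274461586/35387 ≈ 7756.0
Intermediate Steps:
t(X, H) = X + 3*H (t(X, H) = (H + 2*H) + X = 3*H + X = X + 3*H)
(2100 + 5656) + (t(68, -44) + p(26))/(-23966 - 11421) = (2100 + 5656) + ((68 + 3*(-44)) + 50)/(-23966 - 11421) = 7756 + ((68 - 132) + 50)/(-35387) = 7756 + (-64 + 50)*(-1/35387) = 7756 - 14*(-1/35387) = 7756 + 14/35387 = 274461586/35387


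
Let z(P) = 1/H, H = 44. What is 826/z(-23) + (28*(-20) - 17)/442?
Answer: 16063471/442 ≈ 36343.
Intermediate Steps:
z(P) = 1/44
826/z(-23) + (28*(-20) - 17)/442 = 826/(1/44) + (28*(-20) - 17)/442 = 826*44 + (-560 - 17)*(1/442) = 36344 - 577*1/442 = 36344 - 577/442 = 16063471/442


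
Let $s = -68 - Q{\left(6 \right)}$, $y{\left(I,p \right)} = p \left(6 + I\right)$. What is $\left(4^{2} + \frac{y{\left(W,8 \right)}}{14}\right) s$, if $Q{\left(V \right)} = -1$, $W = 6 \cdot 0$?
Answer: $- \frac{9112}{7} \approx -1301.7$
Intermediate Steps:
$W = 0$
$s = -67$ ($s = -68 - -1 = -68 + 1 = -67$)
$\left(4^{2} + \frac{y{\left(W,8 \right)}}{14}\right) s = \left(4^{2} + \frac{8 \left(6 + 0\right)}{14}\right) \left(-67\right) = \left(16 + 8 \cdot 6 \cdot \frac{1}{14}\right) \left(-67\right) = \left(16 + 48 \cdot \frac{1}{14}\right) \left(-67\right) = \left(16 + \frac{24}{7}\right) \left(-67\right) = \frac{136}{7} \left(-67\right) = - \frac{9112}{7}$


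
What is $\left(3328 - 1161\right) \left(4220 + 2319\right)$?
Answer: $14170013$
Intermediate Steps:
$\left(3328 - 1161\right) \left(4220 + 2319\right) = 2167 \cdot 6539 = 14170013$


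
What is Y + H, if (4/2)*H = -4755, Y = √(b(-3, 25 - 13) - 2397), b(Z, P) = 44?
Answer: -4755/2 + I*√2353 ≈ -2377.5 + 48.508*I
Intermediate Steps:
Y = I*√2353 (Y = √(44 - 2397) = √(-2353) = I*√2353 ≈ 48.508*I)
H = -4755/2 (H = (½)*(-4755) = -4755/2 ≈ -2377.5)
Y + H = I*√2353 - 4755/2 = -4755/2 + I*√2353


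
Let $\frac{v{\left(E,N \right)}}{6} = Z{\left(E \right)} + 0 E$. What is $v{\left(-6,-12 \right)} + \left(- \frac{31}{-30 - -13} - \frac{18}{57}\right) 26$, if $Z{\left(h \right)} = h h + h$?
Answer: $\frac{70802}{323} \approx 219.2$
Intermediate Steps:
$Z{\left(h \right)} = h + h^{2}$ ($Z{\left(h \right)} = h^{2} + h = h + h^{2}$)
$v{\left(E,N \right)} = 6 E \left(1 + E\right)$ ($v{\left(E,N \right)} = 6 \left(E \left(1 + E\right) + 0 E\right) = 6 \left(E \left(1 + E\right) + 0\right) = 6 E \left(1 + E\right)$)
$v{\left(-6,-12 \right)} + \left(- \frac{31}{-30 - -13} - \frac{18}{57}\right) 26 = 6 \left(-6\right) \left(1 - 6\right) + \left(- \frac{31}{-30 - -13} - \frac{18}{57}\right) 26 = 6 \left(-6\right) \left(-5\right) + \left(- \frac{31}{-30 + 13} - \frac{6}{19}\right) 26 = 180 + \left(- \frac{31}{-17} - \frac{6}{19}\right) 26 = 180 + \left(\left(-31\right) \left(- \frac{1}{17}\right) - \frac{6}{19}\right) 26 = 180 + \left(\frac{31}{17} - \frac{6}{19}\right) 26 = 180 + \frac{487}{323} \cdot 26 = 180 + \frac{12662}{323} = \frac{70802}{323}$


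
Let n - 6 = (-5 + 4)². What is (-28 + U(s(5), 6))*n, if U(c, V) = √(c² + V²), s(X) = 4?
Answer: -196 + 14*√13 ≈ -145.52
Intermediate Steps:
n = 7 (n = 6 + (-5 + 4)² = 6 + (-1)² = 6 + 1 = 7)
U(c, V) = √(V² + c²)
(-28 + U(s(5), 6))*n = (-28 + √(6² + 4²))*7 = (-28 + √(36 + 16))*7 = (-28 + √52)*7 = (-28 + 2*√13)*7 = -196 + 14*√13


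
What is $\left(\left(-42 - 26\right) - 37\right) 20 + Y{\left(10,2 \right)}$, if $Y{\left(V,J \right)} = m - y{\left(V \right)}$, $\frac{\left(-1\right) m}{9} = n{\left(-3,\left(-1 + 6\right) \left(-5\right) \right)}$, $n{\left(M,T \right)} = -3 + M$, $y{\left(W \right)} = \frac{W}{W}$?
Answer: $-2047$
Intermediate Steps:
$y{\left(W \right)} = 1$
$m = 54$ ($m = - 9 \left(-3 - 3\right) = \left(-9\right) \left(-6\right) = 54$)
$Y{\left(V,J \right)} = 53$ ($Y{\left(V,J \right)} = 54 - 1 = 53$)
$\left(\left(-42 - 26\right) - 37\right) 20 + Y{\left(10,2 \right)} = \left(\left(-42 - 26\right) - 37\right) 20 + 53 = \left(-68 - 37\right) 20 + 53 = \left(-105\right) 20 + 53 = -2100 + 53 = -2047$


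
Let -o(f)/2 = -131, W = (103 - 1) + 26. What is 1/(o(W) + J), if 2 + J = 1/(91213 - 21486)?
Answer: 69727/18129021 ≈ 0.0038462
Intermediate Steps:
W = 128 (W = 102 + 26 = 128)
o(f) = 262 (o(f) = -2*(-131) = 262)
J = -139453/69727 (J = -2 + 1/(91213 - 21486) = -2 + 1/69727 = -139453/69727 ≈ -2.0000)
1/(o(W) + J) = 1/(262 - 139453/69727) = 1/(18129021/69727) = 69727/18129021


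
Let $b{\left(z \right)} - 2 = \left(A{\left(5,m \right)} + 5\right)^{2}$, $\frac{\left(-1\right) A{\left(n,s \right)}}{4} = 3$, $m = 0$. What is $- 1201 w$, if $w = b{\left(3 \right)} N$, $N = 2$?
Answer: $-122502$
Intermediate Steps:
$A{\left(n,s \right)} = -12$ ($A{\left(n,s \right)} = \left(-4\right) 3 = -12$)
$b{\left(z \right)} = 51$ ($b{\left(z \right)} = 2 + \left(-12 + 5\right)^{2} = 2 + \left(-7\right)^{2} = 2 + 49 = 51$)
$w = 102$ ($w = 51 \cdot 2 = 102$)
$- 1201 w = \left(-1201\right) 102 = -122502$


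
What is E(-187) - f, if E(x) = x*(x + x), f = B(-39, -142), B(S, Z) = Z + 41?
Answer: 70039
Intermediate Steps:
B(S, Z) = 41 + Z
f = -101 (f = 41 - 142 = -101)
E(x) = 2*x² (E(x) = x*(2*x) = 2*x²)
E(-187) - f = 2*(-187)² - 1*(-101) = 2*34969 + 101 = 69938 + 101 = 70039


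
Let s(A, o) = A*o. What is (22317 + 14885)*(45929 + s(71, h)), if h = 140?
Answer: 2078438538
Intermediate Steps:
(22317 + 14885)*(45929 + s(71, h)) = (22317 + 14885)*(45929 + 71*140) = 37202*(45929 + 9940) = 37202*55869 = 2078438538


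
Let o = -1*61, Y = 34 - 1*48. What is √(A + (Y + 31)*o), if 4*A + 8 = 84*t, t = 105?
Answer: √1166 ≈ 34.147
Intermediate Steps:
Y = -14 (Y = 34 - 48 = -14)
o = -61
A = 2203 (A = -2 + (84*105)/4 = -2 + (¼)*8820 = -2 + 2205 = 2203)
√(A + (Y + 31)*o) = √(2203 + (-14 + 31)*(-61)) = √(2203 + 17*(-61)) = √(2203 - 1037) = √1166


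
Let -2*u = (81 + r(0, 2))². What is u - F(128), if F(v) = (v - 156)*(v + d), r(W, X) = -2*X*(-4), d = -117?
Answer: -8793/2 ≈ -4396.5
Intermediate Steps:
r(W, X) = 8*X
F(v) = (-156 + v)*(-117 + v) (F(v) = (v - 156)*(v - 117) = (-156 + v)*(-117 + v))
u = -9409/2 (u = -(81 + 8*2)²/2 = -(81 + 16)²/2 = -½*97² = -½*9409 = -9409/2 ≈ -4704.5)
u - F(128) = -9409/2 - (18252 + 128² - 273*128) = -9409/2 - (18252 + 16384 - 34944) = -9409/2 - 1*(-308) = -9409/2 + 308 = -8793/2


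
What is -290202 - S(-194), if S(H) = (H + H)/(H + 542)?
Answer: -25247477/87 ≈ -2.9020e+5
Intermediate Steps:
S(H) = 2*H/(542 + H) (S(H) = (2*H)/(542 + H) = 2*H/(542 + H))
-290202 - S(-194) = -290202 - 2*(-194)/(542 - 194) = -290202 - 2*(-194)/348 = -290202 - 1*(-97/87) = -290202 + 97/87 = -25247477/87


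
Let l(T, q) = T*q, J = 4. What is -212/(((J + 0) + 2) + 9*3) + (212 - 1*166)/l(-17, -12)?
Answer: -6955/1122 ≈ -6.1988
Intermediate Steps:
-212/(((J + 0) + 2) + 9*3) + (212 - 1*166)/l(-17, -12) = -212/(((4 + 0) + 2) + 9*3) + (212 - 1*166)/((-17*(-12))) = -212/((4 + 2) + 27) + (212 - 166)/204 = -212/(6 + 27) + 46*(1/204) = -212/33 + 23/102 = -6955/1122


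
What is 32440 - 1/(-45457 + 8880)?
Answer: 1186557881/36577 ≈ 32440.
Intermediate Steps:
32440 - 1/(-45457 + 8880) = 32440 - 1/(-36577) = 32440 - 1*(-1/36577) = 32440 + 1/36577 = 1186557881/36577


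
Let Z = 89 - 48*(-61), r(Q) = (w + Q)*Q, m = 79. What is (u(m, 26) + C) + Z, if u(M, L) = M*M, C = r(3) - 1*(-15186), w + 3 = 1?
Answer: 24447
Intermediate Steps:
w = -2 (w = -3 + 1 = -2)
r(Q) = Q*(-2 + Q) (r(Q) = (-2 + Q)*Q = Q*(-2 + Q))
Z = 3017 (Z = 89 + 2928 = 3017)
C = 15189 (C = 3*(-2 + 3) - 1*(-15186) = 3*1 + 15186 = 3 + 15186 = 15189)
u(M, L) = M²
(u(m, 26) + C) + Z = (79² + 15189) + 3017 = (6241 + 15189) + 3017 = 21430 + 3017 = 24447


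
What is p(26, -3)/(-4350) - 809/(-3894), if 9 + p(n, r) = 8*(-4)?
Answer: 102189/470525 ≈ 0.21718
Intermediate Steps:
p(n, r) = -41 (p(n, r) = -9 + 8*(-4) = -9 - 32 = -41)
p(26, -3)/(-4350) - 809/(-3894) = -41/(-4350) - 809/(-3894) = -41*(-1/4350) - 809*(-1/3894) = 41/4350 + 809/3894 = 102189/470525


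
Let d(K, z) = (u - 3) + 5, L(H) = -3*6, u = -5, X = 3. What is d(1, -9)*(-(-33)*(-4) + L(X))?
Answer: 450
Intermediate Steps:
L(H) = -18
d(K, z) = -3 (d(K, z) = (-5 - 3) + 5 = -8 + 5 = -3)
d(1, -9)*(-(-33)*(-4) + L(X)) = -3*(-(-33)*(-4) - 18) = -3*(-1*132 - 18) = -3*(-132 - 18) = -3*(-150) = 450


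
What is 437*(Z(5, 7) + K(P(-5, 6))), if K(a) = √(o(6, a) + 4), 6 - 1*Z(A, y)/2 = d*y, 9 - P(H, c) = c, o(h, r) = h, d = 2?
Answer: -6992 + 437*√10 ≈ -5610.1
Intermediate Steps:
P(H, c) = 9 - c
Z(A, y) = 12 - 4*y
K(a) = √10 (K(a) = √(6 + 4) = √10)
437*(Z(5, 7) + K(P(-5, 6))) = 437*((12 - 4*7) + √10) = 437*((12 - 28) + √10) = 437*(-16 + √10) = -6992 + 437*√10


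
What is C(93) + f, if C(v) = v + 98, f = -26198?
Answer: -26007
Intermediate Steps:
C(v) = 98 + v
C(93) + f = (98 + 93) - 26198 = 191 - 26198 = -26007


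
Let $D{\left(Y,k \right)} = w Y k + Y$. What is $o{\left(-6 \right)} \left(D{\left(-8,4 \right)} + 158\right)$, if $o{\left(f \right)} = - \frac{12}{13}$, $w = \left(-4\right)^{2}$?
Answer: $\frac{4344}{13} \approx 334.15$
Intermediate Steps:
$w = 16$
$o{\left(f \right)} = - \frac{12}{13}$ ($o{\left(f \right)} = \left(-12\right) \frac{1}{13} = - \frac{12}{13}$)
$D{\left(Y,k \right)} = Y + 16 Y k$ ($D{\left(Y,k \right)} = 16 Y k + Y = Y + 16 Y k$)
$o{\left(-6 \right)} \left(D{\left(-8,4 \right)} + 158\right) = - \frac{12 \left(- 8 \left(1 + 16 \cdot 4\right) + 158\right)}{13} = - \frac{12 \left(- 8 \left(1 + 64\right) + 158\right)}{13} = - \frac{12 \left(\left(-8\right) 65 + 158\right)}{13} = - \frac{12 \left(-520 + 158\right)}{13} = \left(- \frac{12}{13}\right) \left(-362\right) = \frac{4344}{13}$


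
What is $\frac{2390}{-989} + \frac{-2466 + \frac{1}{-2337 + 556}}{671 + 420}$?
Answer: $- \frac{8987575273}{1921697219} \approx -4.6769$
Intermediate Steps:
$\frac{2390}{-989} + \frac{-2466 + \frac{1}{-2337 + 556}}{671 + 420} = 2390 \left(- \frac{1}{989}\right) + \frac{-2466 + \frac{1}{-1781}}{1091} = - \frac{2390}{989} + \left(-2466 - \frac{1}{1781}\right) \frac{1}{1091} = - \frac{2390}{989} - \frac{4391947}{1943071} = - \frac{8987575273}{1921697219}$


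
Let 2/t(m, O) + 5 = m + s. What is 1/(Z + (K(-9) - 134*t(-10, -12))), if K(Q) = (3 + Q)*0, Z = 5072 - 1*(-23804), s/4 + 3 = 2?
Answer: 19/548912 ≈ 3.4614e-5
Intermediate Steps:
s = -4 (s = -12 + 4*2 = -12 + 8 = -4)
t(m, O) = 2/(-9 + m) (t(m, O) = 2/(-5 + (m - 4)) = 2/(-5 + (-4 + m)) = 2/(-9 + m))
Z = 28876 (Z = 5072 + 23804 = 28876)
K(Q) = 0
1/(Z + (K(-9) - 134*t(-10, -12))) = 1/(28876 + (0 - 268/(-9 - 10))) = 1/(28876 + (0 - 268/(-19))) = 1/(28876 + (0 - 268*(-1)/19)) = 1/(28876 + (0 - 134*(-2/19))) = 1/(28876 + (0 + 268/19)) = 1/(28876 + 268/19) = 1/(548912/19) = 19/548912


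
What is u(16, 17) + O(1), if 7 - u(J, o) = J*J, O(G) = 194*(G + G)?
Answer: 139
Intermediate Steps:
O(G) = 388*G (O(G) = 194*(2*G) = 388*G)
u(J, o) = 7 - J² (u(J, o) = 7 - J*J = 7 - J²)
u(16, 17) + O(1) = (7 - 1*16²) + 388*1 = (7 - 1*256) + 388 = (7 - 256) + 388 = -249 + 388 = 139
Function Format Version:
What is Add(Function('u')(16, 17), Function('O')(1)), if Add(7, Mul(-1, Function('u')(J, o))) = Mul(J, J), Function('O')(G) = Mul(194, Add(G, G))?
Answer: 139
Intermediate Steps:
Function('O')(G) = Mul(388, G) (Function('O')(G) = Mul(194, Mul(2, G)) = Mul(388, G))
Function('u')(J, o) = Add(7, Mul(-1, Pow(J, 2))) (Function('u')(J, o) = Add(7, Mul(-1, Mul(J, J))) = Add(7, Mul(-1, Pow(J, 2))))
Add(Function('u')(16, 17), Function('O')(1)) = Add(Add(7, Mul(-1, Pow(16, 2))), Mul(388, 1)) = Add(Add(7, Mul(-1, 256)), 388) = Add(Add(7, -256), 388) = Add(-249, 388) = 139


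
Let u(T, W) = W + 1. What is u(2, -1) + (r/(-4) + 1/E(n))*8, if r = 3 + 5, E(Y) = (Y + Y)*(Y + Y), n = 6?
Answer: -287/18 ≈ -15.944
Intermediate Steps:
u(T, W) = 1 + W
E(Y) = 4*Y² (E(Y) = (2*Y)*(2*Y) = 4*Y²)
r = 8
u(2, -1) + (r/(-4) + 1/E(n))*8 = (1 - 1) + (8/(-4) + 1/(4*6²))*8 = 0 + (8*(-¼) + 1/(4*36))*8 = 0 + (-2 + 1/144)*8 = 0 - 287/144*8 = 0 - 287/18 = -287/18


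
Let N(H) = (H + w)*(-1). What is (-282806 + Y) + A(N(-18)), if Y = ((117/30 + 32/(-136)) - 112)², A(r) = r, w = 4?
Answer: -7833502911/28900 ≈ -2.7106e+5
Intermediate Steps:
N(H) = -4 - H (N(H) = (H + 4)*(-1) = (4 + H)*(-1) = -4 - H)
Y = 339185889/28900 (Y = ((117*(1/30) + 32*(-1/136)) - 112)² = ((39/10 - 4/17) - 112)² = (623/170 - 112)² = (-18417/170)² = 339185889/28900 ≈ 11737.)
(-282806 + Y) + A(N(-18)) = (-282806 + 339185889/28900) + (-4 - 1*(-18)) = -7833907511/28900 + (-4 + 18) = -7833907511/28900 + 14 = -7833502911/28900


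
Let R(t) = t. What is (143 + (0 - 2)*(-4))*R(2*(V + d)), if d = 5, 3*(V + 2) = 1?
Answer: 3020/3 ≈ 1006.7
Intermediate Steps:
V = -5/3 (V = -2 + (⅓)*1 = -2 + ⅓ = -5/3 ≈ -1.6667)
(143 + (0 - 2)*(-4))*R(2*(V + d)) = (143 + (0 - 2)*(-4))*(2*(-5/3 + 5)) = (143 - 2*(-4))*(2*(10/3)) = (143 + 8)*(20/3) = 151*(20/3) = 3020/3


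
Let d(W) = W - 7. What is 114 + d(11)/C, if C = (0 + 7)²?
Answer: 5590/49 ≈ 114.08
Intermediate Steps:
d(W) = -7 + W
C = 49 (C = 7² = 49)
114 + d(11)/C = 114 + (-7 + 11)/49 = 114 + 4*(1/49) = 114 + 4/49 = 5590/49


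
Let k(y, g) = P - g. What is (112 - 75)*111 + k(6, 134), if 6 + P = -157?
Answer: 3810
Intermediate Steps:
P = -163 (P = -6 - 157 = -163)
k(y, g) = -163 - g
(112 - 75)*111 + k(6, 134) = (112 - 75)*111 + (-163 - 1*134) = 37*111 + (-163 - 134) = 4107 - 297 = 3810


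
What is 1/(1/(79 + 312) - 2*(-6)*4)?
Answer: 391/18769 ≈ 0.020832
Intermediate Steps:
1/(1/(79 + 312) - 2*(-6)*4) = 1/(1/391 + 12*4) = 1/(1/391 + 48) = 1/(18769/391) = 391/18769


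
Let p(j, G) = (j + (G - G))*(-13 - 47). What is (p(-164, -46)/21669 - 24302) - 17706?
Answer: -303420504/7223 ≈ -42008.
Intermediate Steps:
p(j, G) = -60*j (p(j, G) = (j + 0)*(-60) = j*(-60) = -60*j)
(p(-164, -46)/21669 - 24302) - 17706 = (-60*(-164)/21669 - 24302) - 17706 = (9840*(1/21669) - 24302) - 17706 = (3280/7223 - 24302) - 17706 = -175530066/7223 - 17706 = -303420504/7223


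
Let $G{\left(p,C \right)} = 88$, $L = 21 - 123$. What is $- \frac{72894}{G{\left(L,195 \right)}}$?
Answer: $- \frac{36447}{44} \approx -828.34$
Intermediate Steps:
$L = -102$ ($L = 21 - 123 = -102$)
$- \frac{72894}{G{\left(L,195 \right)}} = - \frac{72894}{88} = \left(-72894\right) \frac{1}{88} = - \frac{36447}{44}$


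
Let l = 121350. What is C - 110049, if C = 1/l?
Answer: -13354446149/121350 ≈ -1.1005e+5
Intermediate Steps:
C = 1/121350 ≈ 8.2406e-6
C - 110049 = 1/121350 - 110049 = -13354446149/121350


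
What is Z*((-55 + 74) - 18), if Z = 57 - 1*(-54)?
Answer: 111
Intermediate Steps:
Z = 111 (Z = 57 + 54 = 111)
Z*((-55 + 74) - 18) = 111*((-55 + 74) - 18) = 111*(19 - 18) = 111*1 = 111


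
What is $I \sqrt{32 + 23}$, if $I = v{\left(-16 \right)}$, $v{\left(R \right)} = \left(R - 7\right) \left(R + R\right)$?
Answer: $736 \sqrt{55} \approx 5458.3$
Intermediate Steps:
$v{\left(R \right)} = 2 R \left(-7 + R\right)$ ($v{\left(R \right)} = \left(-7 + R\right) 2 R = 2 R \left(-7 + R\right)$)
$I = 736$ ($I = 2 \left(-16\right) \left(-7 - 16\right) = 2 \left(-16\right) \left(-23\right) = 736$)
$I \sqrt{32 + 23} = 736 \sqrt{32 + 23} = 736 \sqrt{55}$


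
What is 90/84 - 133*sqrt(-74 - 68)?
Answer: 15/14 - 133*I*sqrt(142) ≈ 1.0714 - 1584.9*I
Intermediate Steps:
90/84 - 133*sqrt(-74 - 68) = 90*(1/84) - 133*I*sqrt(142) = 15/14 - 133*I*sqrt(142)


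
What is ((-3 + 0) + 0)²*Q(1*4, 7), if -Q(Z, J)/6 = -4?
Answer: 216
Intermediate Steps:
Q(Z, J) = 24 (Q(Z, J) = -6*(-4) = 24)
((-3 + 0) + 0)²*Q(1*4, 7) = ((-3 + 0) + 0)²*24 = (-3 + 0)²*24 = (-3)²*24 = 9*24 = 216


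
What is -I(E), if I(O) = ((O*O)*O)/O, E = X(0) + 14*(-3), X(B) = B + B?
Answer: -1764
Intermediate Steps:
X(B) = 2*B
E = -42 (E = 2*0 + 14*(-3) = 0 - 42 = -42)
I(O) = O² (I(O) = (O²*O)/O = O³/O = O²)
-I(E) = -1*(-42)² = -1*1764 = -1764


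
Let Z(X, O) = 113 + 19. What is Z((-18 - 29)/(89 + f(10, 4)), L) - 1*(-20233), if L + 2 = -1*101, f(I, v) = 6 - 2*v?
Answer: 20365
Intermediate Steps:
L = -103 (L = -2 - 1*101 = -2 - 101 = -103)
Z(X, O) = 132
Z((-18 - 29)/(89 + f(10, 4)), L) - 1*(-20233) = 132 - 1*(-20233) = 132 + 20233 = 20365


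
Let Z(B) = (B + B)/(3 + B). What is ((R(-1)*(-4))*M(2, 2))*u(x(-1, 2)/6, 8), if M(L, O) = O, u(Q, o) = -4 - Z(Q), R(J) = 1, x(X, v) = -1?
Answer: 528/17 ≈ 31.059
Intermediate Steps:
Z(B) = 2*B/(3 + B) (Z(B) = (2*B)/(3 + B) = 2*B/(3 + B))
u(Q, o) = -4 - 2*Q/(3 + Q)
((R(-1)*(-4))*M(2, 2))*u(x(-1, 2)/6, 8) = ((1*(-4))*2)*(6*(-2 - (-1)/6)/(3 - 1/6)) = (-4*2)*(6*(-2 - (-1)/6)/(3 - 1*⅙)) = -48*(-2 - 1*(-⅙))/(3 - ⅙) = -48*(-2 + ⅙)/17/6 = -48*6*(-11)/(17*6) = -8*(-66/17) = 528/17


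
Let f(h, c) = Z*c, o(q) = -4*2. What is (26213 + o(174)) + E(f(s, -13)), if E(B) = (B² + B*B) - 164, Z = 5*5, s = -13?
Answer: 237291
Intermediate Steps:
o(q) = -8
Z = 25
f(h, c) = 25*c
E(B) = -164 + 2*B² (E(B) = (B² + B²) - 164 = 2*B² - 164 = -164 + 2*B²)
(26213 + o(174)) + E(f(s, -13)) = (26213 - 8) + (-164 + 2*(25*(-13))²) = 26205 + (-164 + 2*(-325)²) = 26205 + (-164 + 2*105625) = 26205 + (-164 + 211250) = 26205 + 211086 = 237291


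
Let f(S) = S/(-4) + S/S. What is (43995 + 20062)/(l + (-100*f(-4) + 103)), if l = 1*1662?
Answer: 64057/1565 ≈ 40.931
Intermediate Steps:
l = 1662
f(S) = 1 - S/4 (f(S) = S*(-¼) + 1 = -S/4 + 1 = 1 - S/4)
(43995 + 20062)/(l + (-100*f(-4) + 103)) = (43995 + 20062)/(1662 + (-100*(1 - ¼*(-4)) + 103)) = 64057/(1662 + (-100*(1 + 1) + 103)) = 64057/(1662 + (-100*2 + 103)) = 64057/(1662 + (-200 + 103)) = 64057/(1662 - 97) = 64057/1565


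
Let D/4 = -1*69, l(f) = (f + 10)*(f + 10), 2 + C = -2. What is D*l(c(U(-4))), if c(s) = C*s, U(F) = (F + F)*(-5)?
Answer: -6210000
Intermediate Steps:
C = -4 (C = -2 - 2 = -4)
U(F) = -10*F (U(F) = (2*F)*(-5) = -10*F)
c(s) = -4*s
l(f) = (10 + f)**2 (l(f) = (10 + f)*(10 + f) = (10 + f)**2)
D = -276 (D = 4*(-1*69) = 4*(-69) = -276)
D*l(c(U(-4))) = -276*(10 - (-40)*(-4))**2 = -276*(10 - 4*40)**2 = -276*(10 - 160)**2 = -276*(-150)**2 = -276*22500 = -6210000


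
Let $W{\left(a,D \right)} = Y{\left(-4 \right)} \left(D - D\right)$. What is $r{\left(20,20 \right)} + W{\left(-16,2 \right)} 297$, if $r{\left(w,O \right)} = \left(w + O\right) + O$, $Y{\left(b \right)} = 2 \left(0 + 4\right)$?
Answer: $60$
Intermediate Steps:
$Y{\left(b \right)} = 8$ ($Y{\left(b \right)} = 2 \cdot 4 = 8$)
$r{\left(w,O \right)} = w + 2 O$ ($r{\left(w,O \right)} = \left(O + w\right) + O = w + 2 O$)
$W{\left(a,D \right)} = 0$ ($W{\left(a,D \right)} = 8 \left(D - D\right) = 8 \cdot 0 = 0$)
$r{\left(20,20 \right)} + W{\left(-16,2 \right)} 297 = \left(20 + 2 \cdot 20\right) + 0 \cdot 297 = \left(20 + 40\right) + 0 = 60 + 0 = 60$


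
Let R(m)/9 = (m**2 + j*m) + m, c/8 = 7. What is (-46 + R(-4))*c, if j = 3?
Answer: -2576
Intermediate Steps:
c = 56 (c = 8*7 = 56)
R(m) = 9*m**2 + 36*m (R(m) = 9*((m**2 + 3*m) + m) = 9*(m**2 + 4*m) = 9*m**2 + 36*m)
(-46 + R(-4))*c = (-46 + 9*(-4)*(4 - 4))*56 = (-46 + 9*(-4)*0)*56 = (-46 + 0)*56 = -46*56 = -2576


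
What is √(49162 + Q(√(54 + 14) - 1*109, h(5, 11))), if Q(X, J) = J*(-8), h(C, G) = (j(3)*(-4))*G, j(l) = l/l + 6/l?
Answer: √50218 ≈ 224.09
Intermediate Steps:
j(l) = 1 + 6/l
h(C, G) = -12*G (h(C, G) = (((6 + 3)/3)*(-4))*G = (((⅓)*9)*(-4))*G = (3*(-4))*G = -12*G)
Q(X, J) = -8*J
√(49162 + Q(√(54 + 14) - 1*109, h(5, 11))) = √(49162 - (-96)*11) = √(49162 - 8*(-132)) = √(49162 + 1056) = √50218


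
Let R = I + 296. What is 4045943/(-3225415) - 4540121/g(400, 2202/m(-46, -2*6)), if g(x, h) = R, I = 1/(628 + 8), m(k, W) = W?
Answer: -9314202179728091/607206951655 ≈ -15339.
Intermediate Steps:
I = 1/636 ≈ 0.0015723
R = 188257/636 (R = 1/636 + 296 = 188257/636 ≈ 296.00)
g(x, h) = 188257/636
4045943/(-3225415) - 4540121/g(400, 2202/m(-46, -2*6)) = 4045943/(-3225415) - 4540121/188257/636 = 4045943*(-1/3225415) - 4540121*636/188257 = -4045943/3225415 - 2887516956/188257 = -9314202179728091/607206951655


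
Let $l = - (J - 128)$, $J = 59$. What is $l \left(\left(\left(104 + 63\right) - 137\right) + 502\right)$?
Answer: $36708$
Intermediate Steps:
$l = 69$ ($l = - (59 - 128) = \left(-1\right) \left(-69\right) = 69$)
$l \left(\left(\left(104 + 63\right) - 137\right) + 502\right) = 69 \left(\left(\left(104 + 63\right) - 137\right) + 502\right) = 69 \left(\left(167 - 137\right) + 502\right) = 69 \left(30 + 502\right) = 69 \cdot 532 = 36708$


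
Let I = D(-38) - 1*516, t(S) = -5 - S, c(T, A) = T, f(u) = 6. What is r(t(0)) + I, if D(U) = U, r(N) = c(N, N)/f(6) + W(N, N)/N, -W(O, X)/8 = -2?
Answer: -16741/30 ≈ -558.03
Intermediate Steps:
W(O, X) = 16 (W(O, X) = -8*(-2) = 16)
r(N) = 16/N + N/6 (r(N) = N/6 + 16/N = 16/N + N/6)
I = -554 (I = -38 - 1*516 = -38 - 516 = -554)
r(t(0)) + I = (16/(-5 - 1*0) + (-5 - 1*0)/6) - 554 = (16/(-5 + 0) + (-5 + 0)/6) - 554 = (16/(-5) + (⅙)*(-5)) - 554 = (16*(-⅕) - ⅚) - 554 = (-16/5 - ⅚) - 554 = -121/30 - 554 = -16741/30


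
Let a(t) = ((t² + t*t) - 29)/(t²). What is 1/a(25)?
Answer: 625/1221 ≈ 0.51188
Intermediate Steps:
a(t) = (-29 + 2*t²)/t² (a(t) = ((t² + t²) - 29)/t² = (2*t² - 29)/t² = (-29 + 2*t²)/t²)
1/a(25) = 1/(2 - 29/25²) = 1/(2 - 29*1/625) = 1/(2 - 29/625) = 1/(1221/625) = 625/1221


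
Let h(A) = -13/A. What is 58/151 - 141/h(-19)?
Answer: -403775/1963 ≈ -205.69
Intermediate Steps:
58/151 - 141/h(-19) = 58/151 - 141/((-13/(-19))) = 58*(1/151) - 141/((-13*(-1/19))) = 58/151 - 141/13/19 = 58/151 - 141*19/13 = 58/151 - 2679/13 = -403775/1963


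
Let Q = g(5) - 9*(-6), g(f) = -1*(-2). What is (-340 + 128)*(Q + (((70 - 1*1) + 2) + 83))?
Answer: -44520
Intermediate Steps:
g(f) = 2
Q = 56 (Q = 2 - 9*(-6) = 2 + 54 = 56)
(-340 + 128)*(Q + (((70 - 1*1) + 2) + 83)) = (-340 + 128)*(56 + (((70 - 1*1) + 2) + 83)) = -212*(56 + (((70 - 1) + 2) + 83)) = -212*(56 + ((69 + 2) + 83)) = -212*(56 + (71 + 83)) = -212*(56 + 154) = -212*210 = -44520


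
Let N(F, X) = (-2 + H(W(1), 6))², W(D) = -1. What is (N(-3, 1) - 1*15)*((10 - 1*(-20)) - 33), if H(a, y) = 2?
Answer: 45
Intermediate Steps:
N(F, X) = 0 (N(F, X) = (-2 + 2)² = 0² = 0)
(N(-3, 1) - 1*15)*((10 - 1*(-20)) - 33) = (0 - 1*15)*((10 - 1*(-20)) - 33) = (0 - 15)*((10 + 20) - 33) = -15*(30 - 33) = -15*(-3) = 45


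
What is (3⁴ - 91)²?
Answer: 100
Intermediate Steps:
(3⁴ - 91)² = (81 - 91)² = (-10)² = 100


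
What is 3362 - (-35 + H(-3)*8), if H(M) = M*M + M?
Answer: 3349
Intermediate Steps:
H(M) = M + M**2 (H(M) = M**2 + M = M + M**2)
3362 - (-35 + H(-3)*8) = 3362 - (-35 - 3*(1 - 3)*8) = 3362 - (-35 - 3*(-2)*8) = 3362 - (-35 + 6*8) = 3362 - (-35 + 48) = 3362 - 1*13 = 3362 - 13 = 3349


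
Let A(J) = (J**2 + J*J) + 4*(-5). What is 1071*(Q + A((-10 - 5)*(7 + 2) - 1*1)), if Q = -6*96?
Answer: 38980116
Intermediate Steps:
Q = -576
A(J) = -20 + 2*J**2 (A(J) = (J**2 + J**2) - 20 = 2*J**2 - 20 = -20 + 2*J**2)
1071*(Q + A((-10 - 5)*(7 + 2) - 1*1)) = 1071*(-576 + (-20 + 2*((-10 - 5)*(7 + 2) - 1*1)**2)) = 1071*(-576 + (-20 + 2*(-15*9 - 1)**2)) = 1071*(-576 + (-20 + 2*(-135 - 1)**2)) = 1071*(-576 + (-20 + 2*(-136)**2)) = 1071*(-576 + (-20 + 2*18496)) = 1071*(-576 + (-20 + 36992)) = 1071*(-576 + 36972) = 1071*36396 = 38980116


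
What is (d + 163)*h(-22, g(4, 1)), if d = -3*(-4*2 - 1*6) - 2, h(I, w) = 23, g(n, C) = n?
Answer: 4669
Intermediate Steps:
d = 40 (d = -3*(-8 - 6) - 2 = -3*(-14) - 2 = 42 - 2 = 40)
(d + 163)*h(-22, g(4, 1)) = (40 + 163)*23 = 203*23 = 4669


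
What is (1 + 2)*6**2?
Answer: 108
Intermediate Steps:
(1 + 2)*6**2 = 3*36 = 108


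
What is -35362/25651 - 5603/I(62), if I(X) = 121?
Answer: -148001355/3103771 ≈ -47.684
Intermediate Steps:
-35362/25651 - 5603/I(62) = -35362/25651 - 5603/121 = -148001355/3103771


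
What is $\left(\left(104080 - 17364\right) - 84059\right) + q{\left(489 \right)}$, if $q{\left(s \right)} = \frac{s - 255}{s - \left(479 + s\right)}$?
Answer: $\frac{1272469}{479} \approx 2656.5$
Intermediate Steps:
$q{\left(s \right)} = \frac{255}{479} - \frac{s}{479}$ ($q{\left(s \right)} = \frac{-255 + s}{-479} = \left(-255 + s\right) \left(- \frac{1}{479}\right) = \frac{255}{479} - \frac{s}{479}$)
$\left(\left(104080 - 17364\right) - 84059\right) + q{\left(489 \right)} = \left(\left(104080 - 17364\right) - 84059\right) + \left(\frac{255}{479} - \frac{489}{479}\right) = \left(86716 - 84059\right) + \left(\frac{255}{479} - \frac{489}{479}\right) = 2657 - \frac{234}{479} = \frac{1272469}{479}$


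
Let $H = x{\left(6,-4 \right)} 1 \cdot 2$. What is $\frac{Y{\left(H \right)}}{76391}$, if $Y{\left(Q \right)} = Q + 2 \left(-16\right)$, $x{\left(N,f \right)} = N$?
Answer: $- \frac{20}{76391} \approx -0.00026181$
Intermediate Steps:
$H = 12$ ($H = 6 \cdot 1 \cdot 2 = 6 \cdot 2 = 12$)
$Y{\left(Q \right)} = -32 + Q$ ($Y{\left(Q \right)} = Q - 32 = -32 + Q$)
$\frac{Y{\left(H \right)}}{76391} = \frac{-32 + 12}{76391} = \left(-20\right) \frac{1}{76391} = - \frac{20}{76391}$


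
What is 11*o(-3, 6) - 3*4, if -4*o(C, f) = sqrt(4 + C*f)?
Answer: -12 - 11*I*sqrt(14)/4 ≈ -12.0 - 10.29*I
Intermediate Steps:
o(C, f) = -sqrt(4 + C*f)/4
11*o(-3, 6) - 3*4 = 11*(-sqrt(4 - 3*6)/4) - 3*4 = 11*(-sqrt(4 - 18)/4) - 12 = 11*(-I*sqrt(14)/4) - 12 = -11*I*sqrt(14)/4 - 12 = -12 - 11*I*sqrt(14)/4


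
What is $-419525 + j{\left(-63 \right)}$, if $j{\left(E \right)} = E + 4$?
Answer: $-419584$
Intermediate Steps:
$j{\left(E \right)} = 4 + E$
$-419525 + j{\left(-63 \right)} = -419525 + \left(4 - 63\right) = -419525 - 59 = -419584$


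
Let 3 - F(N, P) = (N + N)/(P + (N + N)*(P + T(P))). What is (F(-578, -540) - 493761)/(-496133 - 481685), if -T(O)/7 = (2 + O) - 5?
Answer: 465398515801/921656045352 ≈ 0.50496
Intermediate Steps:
T(O) = 21 - 7*O (T(O) = -7*((2 + O) - 5) = -7*(-3 + O) = 21 - 7*O)
F(N, P) = 3 - 2*N/(P + 2*N*(21 - 6*P)) (F(N, P) = 3 - (N + N)/(P + (N + N)*(P + (21 - 7*P))) = 3 - 2*N/(P + (2*N)*(21 - 6*P)) = 3 - 2*N/(P + 2*N*(21 - 6*P)))
(F(-578, -540) - 493761)/(-496133 - 481685) = ((-124*(-578) - 3*(-540) + 36*(-578)*(-540))/(-1*(-540) - 42*(-578) + 12*(-578)*(-540)) - 493761)/(-496133 - 481685) = ((71672 + 1620 + 11236320)/(540 + 24276 + 3745440) - 493761)/(-977818) = (11309612/3770256 - 493761)*(-1/977818) = ((1/3770256)*11309612 - 493761)*(-1/977818) = (2827403/942564 - 493761)*(-1/977818) = -465398515801/942564*(-1/977818) = 465398515801/921656045352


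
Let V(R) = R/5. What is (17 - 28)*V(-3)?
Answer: 33/5 ≈ 6.6000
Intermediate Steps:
V(R) = R/5 (V(R) = R*(1/5) = R/5)
(17 - 28)*V(-3) = (17 - 28)*((1/5)*(-3)) = -11*(-3/5) = 33/5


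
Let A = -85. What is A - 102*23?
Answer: -2431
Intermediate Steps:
A - 102*23 = -85 - 102*23 = -85 - 2346 = -2431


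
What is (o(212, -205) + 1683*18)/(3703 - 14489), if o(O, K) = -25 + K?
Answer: -15032/5393 ≈ -2.7873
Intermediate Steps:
(o(212, -205) + 1683*18)/(3703 - 14489) = ((-25 - 205) + 1683*18)/(3703 - 14489) = (-230 + 30294)/(-10786) = 30064*(-1/10786) = -15032/5393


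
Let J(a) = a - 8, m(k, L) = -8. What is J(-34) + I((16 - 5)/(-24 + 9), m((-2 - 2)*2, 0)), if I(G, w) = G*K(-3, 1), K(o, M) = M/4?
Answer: -2531/60 ≈ -42.183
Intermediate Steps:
K(o, M) = M/4 (K(o, M) = M*(1/4) = M/4)
J(a) = -8 + a
I(G, w) = G/4 (I(G, w) = G*((1/4)*1) = G*(1/4) = G/4)
J(-34) + I((16 - 5)/(-24 + 9), m((-2 - 2)*2, 0)) = (-8 - 34) + ((16 - 5)/(-24 + 9))/4 = -42 + (11/(-15))/4 = -42 + (11*(-1/15))/4 = -42 + (1/4)*(-11/15) = -42 - 11/60 = -2531/60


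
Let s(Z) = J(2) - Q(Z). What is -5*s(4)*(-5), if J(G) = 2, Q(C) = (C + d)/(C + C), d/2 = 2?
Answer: 25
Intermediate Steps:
d = 4 (d = 2*2 = 4)
Q(C) = (4 + C)/(2*C) (Q(C) = (C + 4)/(C + C) = (4 + C)/((2*C)) = (4 + C)*(1/(2*C)) = (4 + C)/(2*C))
s(Z) = 2 - (4 + Z)/(2*Z)
-5*s(4)*(-5) = -5*(3/2 - 2/4)*(-5) = -5*(3/2 - 2*¼)*(-5) = -5*(3/2 - ½)*(-5) = -5*1*(-5) = -5*(-5) = 25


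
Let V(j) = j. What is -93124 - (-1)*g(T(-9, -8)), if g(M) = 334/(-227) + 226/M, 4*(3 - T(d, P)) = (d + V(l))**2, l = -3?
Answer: -697654208/7491 ≈ -93132.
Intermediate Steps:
T(d, P) = 3 - (-3 + d)**2/4 (T(d, P) = 3 - (d - 3)**2/4 = 3 - (-3 + d)**2/4)
g(M) = -334/227 + 226/M (g(M) = 334*(-1/227) + 226/M = -334/227 + 226/M)
-93124 - (-1)*g(T(-9, -8)) = -93124 - (-1)*(-334/227 + 226/(3 - (-3 - 9)**2/4)) = -93124 - (-1)*(-334/227 + 226/(3 - 1/4*(-12)**2)) = -93124 - (-1)*(-334/227 + 226/(3 - 1/4*144)) = -93124 - (-1)*(-334/227 + 226/(3 - 36)) = -93124 - (-1)*(-334/227 + 226/(-33)) = -93124 - (-1)*(-334/227 + 226*(-1/33)) = -93124 - (-1)*(-334/227 - 226/33) = -93124 - (-1)*(-62324)/7491 = -93124 - 1*62324/7491 = -93124 - 62324/7491 = -697654208/7491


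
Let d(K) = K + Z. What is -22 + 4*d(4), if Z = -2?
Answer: -14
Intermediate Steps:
d(K) = -2 + K (d(K) = K - 2 = -2 + K)
-22 + 4*d(4) = -22 + 4*(-2 + 4) = -22 + 4*2 = -22 + 8 = -14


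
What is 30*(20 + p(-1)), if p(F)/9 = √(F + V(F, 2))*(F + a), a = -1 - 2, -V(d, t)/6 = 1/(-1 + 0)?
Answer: 600 - 1080*√5 ≈ -1815.0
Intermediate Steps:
V(d, t) = 6 (V(d, t) = -6/(-1 + 0) = -6/(-1) = -6*(-1) = 6)
a = -3
p(F) = 9*√(6 + F)*(-3 + F) (p(F) = 9*(√(F + 6)*(F - 3)) = 9*(√(6 + F)*(-3 + F)) = 9*√(6 + F)*(-3 + F))
30*(20 + p(-1)) = 30*(20 + 9*√(6 - 1)*(-3 - 1)) = 30*(20 + 9*√5*(-4)) = 30*(20 - 36*√5) = 600 - 1080*√5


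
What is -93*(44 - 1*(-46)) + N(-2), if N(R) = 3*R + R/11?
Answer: -92138/11 ≈ -8376.2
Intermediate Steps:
N(R) = 34*R/11 (N(R) = 3*R + R*(1/11) = 3*R + R/11 = 34*R/11)
-93*(44 - 1*(-46)) + N(-2) = -93*(44 - 1*(-46)) + (34/11)*(-2) = -93*(44 + 46) - 68/11 = -93*90 - 68/11 = -8370 - 68/11 = -92138/11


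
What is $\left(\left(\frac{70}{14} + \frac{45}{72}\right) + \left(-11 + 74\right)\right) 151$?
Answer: $\frac{82899}{8} \approx 10362.0$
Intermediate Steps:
$\left(\left(\frac{70}{14} + \frac{45}{72}\right) + \left(-11 + 74\right)\right) 151 = \left(\left(70 \cdot \frac{1}{14} + 45 \cdot \frac{1}{72}\right) + 63\right) 151 = \left(\left(5 + \frac{5}{8}\right) + 63\right) 151 = \left(\frac{45}{8} + 63\right) 151 = \frac{549}{8} \cdot 151 = \frac{82899}{8}$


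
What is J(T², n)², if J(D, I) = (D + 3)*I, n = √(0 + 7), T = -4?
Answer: 2527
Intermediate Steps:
n = √7 ≈ 2.6458
J(D, I) = I*(3 + D) (J(D, I) = (3 + D)*I = I*(3 + D))
J(T², n)² = (√7*(3 + (-4)²))² = (√7*(3 + 16))² = (√7*19)² = (19*√7)² = 2527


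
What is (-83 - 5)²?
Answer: 7744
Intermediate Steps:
(-83 - 5)² = (-88)² = 7744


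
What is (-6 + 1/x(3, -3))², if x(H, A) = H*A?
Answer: 3025/81 ≈ 37.346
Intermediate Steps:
x(H, A) = A*H
(-6 + 1/x(3, -3))² = (-6 + 1/(-3*3))² = (-6 + 1/(-9))² = (-6 - ⅑)² = (-55/9)² = 3025/81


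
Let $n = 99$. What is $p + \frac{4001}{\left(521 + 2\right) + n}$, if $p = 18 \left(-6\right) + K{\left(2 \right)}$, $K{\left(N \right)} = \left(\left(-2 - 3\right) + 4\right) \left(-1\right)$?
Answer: $- \frac{62553}{622} \approx -100.57$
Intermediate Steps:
$K{\left(N \right)} = 1$ ($K{\left(N \right)} = \left(-5 + 4\right) \left(-1\right) = \left(-1\right) \left(-1\right) = 1$)
$p = -107$ ($p = 18 \left(-6\right) + 1 = -108 + 1 = -107$)
$p + \frac{4001}{\left(521 + 2\right) + n} = -107 + \frac{4001}{\left(521 + 2\right) + 99} = -107 + \frac{4001}{523 + 99} = -107 + \frac{4001}{622} = - \frac{62553}{622}$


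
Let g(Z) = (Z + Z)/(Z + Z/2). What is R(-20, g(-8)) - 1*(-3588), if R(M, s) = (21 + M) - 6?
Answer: 3583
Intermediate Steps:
g(Z) = 4/3 (g(Z) = (2*Z)/(Z + Z*(1/2)) = (2*Z)/(Z + Z/2) = (2*Z)/((3*Z/2)) = (2*Z)*(2/(3*Z)) = 4/3)
R(M, s) = 15 + M
R(-20, g(-8)) - 1*(-3588) = (15 - 20) - 1*(-3588) = -5 + 3588 = 3583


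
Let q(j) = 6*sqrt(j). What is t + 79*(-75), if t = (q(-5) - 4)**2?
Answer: -6089 - 48*I*sqrt(5) ≈ -6089.0 - 107.33*I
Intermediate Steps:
t = (-4 + 6*I*sqrt(5))**2 (t = (6*sqrt(-5) - 4)**2 = (6*(I*sqrt(5)) - 4)**2 = (6*I*sqrt(5) - 4)**2 = (-4 + 6*I*sqrt(5))**2 ≈ -164.0 - 107.33*I)
t + 79*(-75) = (-164 - 48*I*sqrt(5)) + 79*(-75) = (-164 - 48*I*sqrt(5)) - 5925 = -6089 - 48*I*sqrt(5)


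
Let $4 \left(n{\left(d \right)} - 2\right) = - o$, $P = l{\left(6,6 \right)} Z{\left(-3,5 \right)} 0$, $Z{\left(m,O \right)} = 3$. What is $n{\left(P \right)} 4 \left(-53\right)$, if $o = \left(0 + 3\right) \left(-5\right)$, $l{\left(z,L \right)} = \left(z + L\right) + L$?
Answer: $-1219$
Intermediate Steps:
$l{\left(z,L \right)} = z + 2 L$ ($l{\left(z,L \right)} = \left(L + z\right) + L = z + 2 L$)
$P = 0$ ($P = \left(6 + 2 \cdot 6\right) 3 \cdot 0 = \left(6 + 12\right) 3 \cdot 0 = 18 \cdot 3 \cdot 0 = 54 \cdot 0 = 0$)
$o = -15$ ($o = 3 \left(-5\right) = -15$)
$n{\left(d \right)} = \frac{23}{4}$ ($n{\left(d \right)} = 2 + \frac{\left(-1\right) \left(-15\right)}{4} = 2 + \frac{1}{4} \cdot 15 = 2 + \frac{15}{4} = \frac{23}{4}$)
$n{\left(P \right)} 4 \left(-53\right) = \frac{23 \cdot 4 \left(-53\right)}{4} = \frac{23}{4} \left(-212\right) = -1219$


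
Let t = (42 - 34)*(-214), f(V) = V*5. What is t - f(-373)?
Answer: 153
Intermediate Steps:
f(V) = 5*V
t = -1712 (t = 8*(-214) = -1712)
t - f(-373) = -1712 - 5*(-373) = -1712 - 1*(-1865) = -1712 + 1865 = 153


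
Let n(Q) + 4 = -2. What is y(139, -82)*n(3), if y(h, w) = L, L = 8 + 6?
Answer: -84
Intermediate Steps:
n(Q) = -6 (n(Q) = -4 - 2 = -6)
L = 14
y(h, w) = 14
y(139, -82)*n(3) = 14*(-6) = -84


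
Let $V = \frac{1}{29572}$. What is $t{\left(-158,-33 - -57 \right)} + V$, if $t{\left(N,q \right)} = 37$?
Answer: $\frac{1094165}{29572} \approx 37.0$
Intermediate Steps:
$V = \frac{1}{29572} \approx 3.3816 \cdot 10^{-5}$
$t{\left(-158,-33 - -57 \right)} + V = 37 + \frac{1}{29572} = \frac{1094165}{29572}$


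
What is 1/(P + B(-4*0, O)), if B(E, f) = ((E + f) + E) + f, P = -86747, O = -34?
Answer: -1/86815 ≈ -1.1519e-5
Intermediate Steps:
B(E, f) = 2*E + 2*f (B(E, f) = (f + 2*E) + f = 2*E + 2*f)
1/(P + B(-4*0, O)) = 1/(-86747 + (2*(-4*0) + 2*(-34))) = 1/(-86747 + (2*0 - 68)) = 1/(-86747 + (0 - 68)) = 1/(-86747 - 68) = 1/(-86815) = -1/86815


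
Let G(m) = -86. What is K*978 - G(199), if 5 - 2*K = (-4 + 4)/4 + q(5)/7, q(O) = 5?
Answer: 15272/7 ≈ 2181.7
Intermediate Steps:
K = 15/7 (K = 5/2 - ((-4 + 4)/4 + 5/7)/2 = 5/2 - (0*(¼) + 5*(⅐))/2 = 5/2 - (0 + 5/7)/2 = 5/2 - ½*5/7 = 5/2 - 5/14 = 15/7 ≈ 2.1429)
K*978 - G(199) = (15/7)*978 - 1*(-86) = 14670/7 + 86 = 15272/7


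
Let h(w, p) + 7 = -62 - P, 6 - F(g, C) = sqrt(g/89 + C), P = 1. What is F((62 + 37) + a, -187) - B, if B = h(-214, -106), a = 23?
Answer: 76 - I*sqrt(1470369)/89 ≈ 76.0 - 13.625*I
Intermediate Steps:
F(g, C) = 6 - sqrt(C + g/89) (F(g, C) = 6 - sqrt(g/89 + C) = 6 - sqrt(C + g/89))
h(w, p) = -70 (h(w, p) = -7 + (-62 - 1*1) = -7 + (-62 - 1) = -7 - 63 = -70)
B = -70
F((62 + 37) + a, -187) - B = (6 - sqrt(89*((62 + 37) + 23) + 7921*(-187))/89) - 1*(-70) = (6 - sqrt(89*(99 + 23) - 1481227)/89) + 70 = (6 - sqrt(89*122 - 1481227)/89) + 70 = (6 - sqrt(10858 - 1481227)/89) + 70 = (6 - I*sqrt(1470369)/89) + 70 = 76 - I*sqrt(1470369)/89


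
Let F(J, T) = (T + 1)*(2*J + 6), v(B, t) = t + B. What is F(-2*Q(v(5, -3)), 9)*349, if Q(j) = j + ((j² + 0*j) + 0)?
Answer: -62820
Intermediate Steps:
v(B, t) = B + t
Q(j) = j + j² (Q(j) = j + ((j² + 0) + 0) = j + (j² + 0) = j + j²)
F(J, T) = (1 + T)*(6 + 2*J)
F(-2*Q(v(5, -3)), 9)*349 = (6 + 2*(-2*(5 - 3)*(1 + (5 - 3))) + 6*9 + 2*(-2*(5 - 3)*(1 + (5 - 3)))*9)*349 = (6 + 2*(-4*(1 + 2)) + 54 + 2*(-4*(1 + 2))*9)*349 = (6 + 2*(-4*3) + 54 + 2*(-4*3)*9)*349 = (6 + 2*(-2*6) + 54 + 2*(-2*6)*9)*349 = (6 + 2*(-12) + 54 + 2*(-12)*9)*349 = (6 - 24 + 54 - 216)*349 = -180*349 = -62820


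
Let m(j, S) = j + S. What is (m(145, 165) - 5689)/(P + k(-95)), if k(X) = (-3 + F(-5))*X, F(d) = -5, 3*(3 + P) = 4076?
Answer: -1467/577 ≈ -2.5425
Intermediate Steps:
P = 4067/3 (P = -3 + (⅓)*4076 = -3 + 4076/3 = 4067/3 ≈ 1355.7)
m(j, S) = S + j
k(X) = -8*X (k(X) = (-3 - 5)*X = -8*X)
(m(145, 165) - 5689)/(P + k(-95)) = ((165 + 145) - 5689)/(4067/3 - 8*(-95)) = (310 - 5689)/(4067/3 + 760) = -5379/6347/3 = -5379*3/6347 = -1467/577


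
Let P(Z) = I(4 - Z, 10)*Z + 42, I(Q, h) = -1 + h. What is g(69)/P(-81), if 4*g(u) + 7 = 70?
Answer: -21/916 ≈ -0.022926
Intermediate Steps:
g(u) = 63/4 (g(u) = -7/4 + (1/4)*70 = -7/4 + 35/2 = 63/4)
P(Z) = 42 + 9*Z (P(Z) = (-1 + 10)*Z + 42 = 9*Z + 42 = 42 + 9*Z)
g(69)/P(-81) = 63/(4*(42 + 9*(-81))) = 63/(4*(42 - 729)) = (63/4)/(-687) = (63/4)*(-1/687) = -21/916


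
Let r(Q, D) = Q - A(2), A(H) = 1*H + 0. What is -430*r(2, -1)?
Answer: 0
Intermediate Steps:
A(H) = H (A(H) = H + 0 = H)
r(Q, D) = -2 + Q (r(Q, D) = Q - 1*2 = Q - 2 = -2 + Q)
-430*r(2, -1) = -430*(-2 + 2) = -430*0 = 0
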